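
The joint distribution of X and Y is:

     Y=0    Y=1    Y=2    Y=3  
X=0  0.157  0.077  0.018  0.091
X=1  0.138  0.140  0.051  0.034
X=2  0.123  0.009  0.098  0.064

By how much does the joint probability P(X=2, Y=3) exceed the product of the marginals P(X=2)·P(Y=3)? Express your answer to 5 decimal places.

0.00843

P(X=2) = 0.123 + 0.009 + 0.098 + 0.064 = 0.294.
P(Y=3) = 0.091 + 0.034 + 0.064 = 0.189.
P(X=2, Y=3) − P(X=2)P(Y=3) = 0.064 − 0.294×0.189 = 0.00843.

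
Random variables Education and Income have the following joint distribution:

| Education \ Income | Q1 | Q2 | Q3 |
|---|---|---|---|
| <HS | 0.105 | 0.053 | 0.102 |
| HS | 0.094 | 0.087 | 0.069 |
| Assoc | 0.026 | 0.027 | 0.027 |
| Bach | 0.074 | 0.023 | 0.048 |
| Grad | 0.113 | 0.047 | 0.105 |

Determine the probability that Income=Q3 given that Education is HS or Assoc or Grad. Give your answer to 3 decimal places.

P(Education=HS) = 0.094 + 0.087 + 0.069 = 0.250.
P(Education=Assoc) = 0.026 + 0.027 + 0.027 = 0.080.
P(Education=Grad) = 0.113 + 0.047 + 0.105 = 0.265.
P(Education ∈ {HS, Assoc, Grad}) = 0.250 + 0.080 + 0.265 = 0.595; P(Income=Q3, Education ∈ {HS, Assoc, Grad}) = 0.069 + 0.027 + 0.105 = 0.201.
P(Income=Q3 | Education ∈ {HS, Assoc, Grad}) = 0.201/0.595 = 0.338.

0.338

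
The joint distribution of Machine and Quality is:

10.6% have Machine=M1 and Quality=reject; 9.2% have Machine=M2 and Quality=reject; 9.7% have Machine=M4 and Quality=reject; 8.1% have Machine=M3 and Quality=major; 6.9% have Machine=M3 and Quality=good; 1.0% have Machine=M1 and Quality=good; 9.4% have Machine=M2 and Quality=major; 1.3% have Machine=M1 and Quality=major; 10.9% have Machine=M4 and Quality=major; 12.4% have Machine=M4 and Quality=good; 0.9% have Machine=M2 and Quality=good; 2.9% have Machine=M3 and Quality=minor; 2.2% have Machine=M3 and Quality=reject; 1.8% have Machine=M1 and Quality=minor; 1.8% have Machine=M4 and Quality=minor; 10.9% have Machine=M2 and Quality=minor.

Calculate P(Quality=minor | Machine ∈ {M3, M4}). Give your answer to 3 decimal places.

0.086

P(Machine=M3) = 0.069 + 0.029 + 0.081 + 0.022 = 0.201.
P(Machine=M4) = 0.124 + 0.018 + 0.109 + 0.097 = 0.348.
P(Machine ∈ {M3, M4}) = 0.201 + 0.348 = 0.549; P(Quality=minor, Machine ∈ {M3, M4}) = 0.029 + 0.018 = 0.047.
P(Quality=minor | Machine ∈ {M3, M4}) = 0.047/0.549 = 0.086.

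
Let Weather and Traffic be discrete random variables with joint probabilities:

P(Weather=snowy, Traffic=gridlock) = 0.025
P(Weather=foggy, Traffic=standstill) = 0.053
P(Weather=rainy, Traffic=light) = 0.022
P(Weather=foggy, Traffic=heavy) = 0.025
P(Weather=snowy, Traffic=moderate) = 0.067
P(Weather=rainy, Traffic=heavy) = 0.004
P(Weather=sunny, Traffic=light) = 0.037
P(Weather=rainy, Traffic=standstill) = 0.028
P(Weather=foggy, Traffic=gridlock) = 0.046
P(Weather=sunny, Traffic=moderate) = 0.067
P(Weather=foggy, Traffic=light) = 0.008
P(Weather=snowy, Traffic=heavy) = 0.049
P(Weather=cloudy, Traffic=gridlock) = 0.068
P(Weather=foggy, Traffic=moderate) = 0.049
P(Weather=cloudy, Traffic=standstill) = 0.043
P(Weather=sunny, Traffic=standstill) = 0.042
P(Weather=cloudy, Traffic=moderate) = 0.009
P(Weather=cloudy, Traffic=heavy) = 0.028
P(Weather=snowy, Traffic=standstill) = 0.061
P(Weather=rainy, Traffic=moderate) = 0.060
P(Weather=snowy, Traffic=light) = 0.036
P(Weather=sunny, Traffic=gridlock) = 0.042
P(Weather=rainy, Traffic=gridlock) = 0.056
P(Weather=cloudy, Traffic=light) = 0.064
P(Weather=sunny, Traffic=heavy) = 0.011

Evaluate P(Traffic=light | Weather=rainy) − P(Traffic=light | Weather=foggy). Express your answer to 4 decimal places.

P(Weather=rainy) = 0.022 + 0.060 + 0.004 + 0.056 + 0.028 = 0.170; P(Traffic=light | Weather=rainy) = 0.022/0.170 = 0.12941.
P(Weather=foggy) = 0.008 + 0.049 + 0.025 + 0.046 + 0.053 = 0.181; P(Traffic=light | Weather=foggy) = 0.008/0.181 = 0.04420.
Difference = 0.0852.

0.0852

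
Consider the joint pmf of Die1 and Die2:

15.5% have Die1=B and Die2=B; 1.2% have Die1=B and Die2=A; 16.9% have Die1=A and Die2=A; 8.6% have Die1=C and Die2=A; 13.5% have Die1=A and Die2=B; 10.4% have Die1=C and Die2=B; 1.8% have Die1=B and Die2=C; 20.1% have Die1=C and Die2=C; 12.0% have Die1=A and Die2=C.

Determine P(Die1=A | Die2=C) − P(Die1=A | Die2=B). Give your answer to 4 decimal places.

P(Die2=C) = 0.120 + 0.018 + 0.201 = 0.339; P(Die1=A | Die2=C) = 0.120/0.339 = 0.35398.
P(Die2=B) = 0.135 + 0.155 + 0.104 = 0.394; P(Die1=A | Die2=B) = 0.135/0.394 = 0.34264.
Difference = 0.0113.

0.0113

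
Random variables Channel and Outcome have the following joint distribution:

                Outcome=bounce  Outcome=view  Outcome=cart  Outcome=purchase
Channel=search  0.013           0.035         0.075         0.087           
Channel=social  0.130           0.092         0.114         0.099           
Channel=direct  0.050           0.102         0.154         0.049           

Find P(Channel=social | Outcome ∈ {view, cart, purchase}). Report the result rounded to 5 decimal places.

0.37794

P(Outcome=view) = 0.035 + 0.092 + 0.102 = 0.229.
P(Outcome=cart) = 0.075 + 0.114 + 0.154 = 0.343.
P(Outcome=purchase) = 0.087 + 0.099 + 0.049 = 0.235.
P(Outcome ∈ {view, cart, purchase}) = 0.229 + 0.343 + 0.235 = 0.807; P(Channel=social, Outcome ∈ {view, cart, purchase}) = 0.092 + 0.114 + 0.099 = 0.305.
P(Channel=social | Outcome ∈ {view, cart, purchase}) = 0.305/0.807 = 0.37794.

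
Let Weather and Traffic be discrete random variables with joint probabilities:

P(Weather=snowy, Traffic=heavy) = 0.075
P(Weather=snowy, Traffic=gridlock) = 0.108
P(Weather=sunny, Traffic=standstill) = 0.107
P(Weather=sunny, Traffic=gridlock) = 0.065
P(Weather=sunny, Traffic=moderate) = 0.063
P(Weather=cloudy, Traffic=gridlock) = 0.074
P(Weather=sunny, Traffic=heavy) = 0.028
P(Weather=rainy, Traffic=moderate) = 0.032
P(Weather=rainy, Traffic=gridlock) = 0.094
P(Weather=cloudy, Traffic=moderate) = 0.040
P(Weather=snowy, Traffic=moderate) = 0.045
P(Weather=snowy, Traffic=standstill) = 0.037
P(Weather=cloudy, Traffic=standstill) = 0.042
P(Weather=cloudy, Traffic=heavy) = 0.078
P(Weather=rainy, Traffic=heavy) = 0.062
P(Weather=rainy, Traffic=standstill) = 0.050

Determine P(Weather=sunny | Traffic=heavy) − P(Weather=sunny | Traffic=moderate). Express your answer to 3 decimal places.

P(Traffic=heavy) = 0.028 + 0.078 + 0.062 + 0.075 = 0.243; P(Weather=sunny | Traffic=heavy) = 0.028/0.243 = 0.1152.
P(Traffic=moderate) = 0.063 + 0.040 + 0.032 + 0.045 = 0.180; P(Weather=sunny | Traffic=moderate) = 0.063/0.180 = 0.3500.
Difference = -0.235.

-0.235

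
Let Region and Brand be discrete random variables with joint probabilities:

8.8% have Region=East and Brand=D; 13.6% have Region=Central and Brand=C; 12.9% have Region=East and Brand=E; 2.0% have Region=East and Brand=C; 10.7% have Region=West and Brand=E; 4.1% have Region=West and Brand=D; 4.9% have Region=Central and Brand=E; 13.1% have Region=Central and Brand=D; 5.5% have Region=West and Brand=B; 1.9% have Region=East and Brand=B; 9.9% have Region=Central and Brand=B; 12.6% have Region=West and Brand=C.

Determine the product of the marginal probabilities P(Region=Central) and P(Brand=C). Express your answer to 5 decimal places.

0.11703

P(Region=Central) = 0.099 + 0.136 + 0.131 + 0.049 = 0.415.
P(Brand=C) = 0.020 + 0.126 + 0.136 = 0.282.
Product: 0.415 × 0.282 = 0.11703.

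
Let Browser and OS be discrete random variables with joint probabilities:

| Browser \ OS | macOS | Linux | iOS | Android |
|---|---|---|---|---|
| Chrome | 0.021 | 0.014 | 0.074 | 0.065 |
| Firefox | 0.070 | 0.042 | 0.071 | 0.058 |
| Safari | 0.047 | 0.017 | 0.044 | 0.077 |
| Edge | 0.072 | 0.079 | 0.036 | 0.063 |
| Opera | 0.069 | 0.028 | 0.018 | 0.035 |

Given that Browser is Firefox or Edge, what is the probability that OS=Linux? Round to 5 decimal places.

0.24644

P(Browser=Firefox) = 0.070 + 0.042 + 0.071 + 0.058 = 0.241.
P(Browser=Edge) = 0.072 + 0.079 + 0.036 + 0.063 = 0.250.
P(Browser ∈ {Firefox, Edge}) = 0.241 + 0.250 = 0.491; P(OS=Linux, Browser ∈ {Firefox, Edge}) = 0.042 + 0.079 = 0.121.
P(OS=Linux | Browser ∈ {Firefox, Edge}) = 0.121/0.491 = 0.24644.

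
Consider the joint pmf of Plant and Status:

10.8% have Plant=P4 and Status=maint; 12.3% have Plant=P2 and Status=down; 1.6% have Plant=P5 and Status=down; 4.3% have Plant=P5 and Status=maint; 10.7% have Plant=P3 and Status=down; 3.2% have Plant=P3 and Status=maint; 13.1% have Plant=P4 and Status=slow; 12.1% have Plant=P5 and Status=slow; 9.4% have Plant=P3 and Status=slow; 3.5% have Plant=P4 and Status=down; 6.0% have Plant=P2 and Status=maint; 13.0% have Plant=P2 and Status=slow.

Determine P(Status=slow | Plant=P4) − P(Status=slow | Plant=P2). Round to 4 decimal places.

P(Plant=P4) = 0.131 + 0.035 + 0.108 = 0.274; P(Status=slow | Plant=P4) = 0.131/0.274 = 0.47810.
P(Plant=P2) = 0.130 + 0.123 + 0.060 = 0.313; P(Status=slow | Plant=P2) = 0.130/0.313 = 0.41534.
Difference = 0.0628.

0.0628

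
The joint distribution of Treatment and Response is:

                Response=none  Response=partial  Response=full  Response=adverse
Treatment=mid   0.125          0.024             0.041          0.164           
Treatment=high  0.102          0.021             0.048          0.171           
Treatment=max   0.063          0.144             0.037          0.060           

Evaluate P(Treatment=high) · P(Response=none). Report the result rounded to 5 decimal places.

P(Treatment=high) = 0.102 + 0.021 + 0.048 + 0.171 = 0.342.
P(Response=none) = 0.125 + 0.102 + 0.063 = 0.290.
Product: 0.342 × 0.290 = 0.09918.

0.09918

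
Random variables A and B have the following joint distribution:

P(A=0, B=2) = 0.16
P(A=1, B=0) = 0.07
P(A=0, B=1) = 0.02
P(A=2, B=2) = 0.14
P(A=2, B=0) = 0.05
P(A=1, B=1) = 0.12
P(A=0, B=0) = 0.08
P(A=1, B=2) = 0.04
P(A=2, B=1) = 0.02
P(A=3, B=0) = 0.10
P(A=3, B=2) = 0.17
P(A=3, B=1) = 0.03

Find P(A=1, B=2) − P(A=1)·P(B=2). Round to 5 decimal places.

P(A=1) = 0.07 + 0.12 + 0.04 = 0.23.
P(B=2) = 0.16 + 0.04 + 0.14 + 0.17 = 0.51.
P(A=1, B=2) − P(A=1)P(B=2) = 0.04 − 0.23×0.51 = -0.07730.

-0.07730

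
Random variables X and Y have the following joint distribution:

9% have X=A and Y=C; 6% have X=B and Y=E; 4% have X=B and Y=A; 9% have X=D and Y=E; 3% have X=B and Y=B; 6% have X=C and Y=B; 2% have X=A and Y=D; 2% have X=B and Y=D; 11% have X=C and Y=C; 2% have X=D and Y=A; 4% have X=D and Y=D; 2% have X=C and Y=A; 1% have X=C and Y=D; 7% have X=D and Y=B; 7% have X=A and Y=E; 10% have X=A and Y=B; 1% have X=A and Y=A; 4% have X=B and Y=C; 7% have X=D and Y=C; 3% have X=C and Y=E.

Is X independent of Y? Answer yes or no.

no

P(X=C) = 0.23 and P(Y=C) = 0.31, so their product is 0.0713, but P(X=C, Y=C) = 0.11. Since these differ, X and Y are not independent.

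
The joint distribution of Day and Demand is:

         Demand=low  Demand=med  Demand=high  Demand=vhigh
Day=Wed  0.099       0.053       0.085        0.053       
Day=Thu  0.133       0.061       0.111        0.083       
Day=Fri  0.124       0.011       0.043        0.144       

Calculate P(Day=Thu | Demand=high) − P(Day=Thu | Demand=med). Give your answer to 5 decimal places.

P(Demand=high) = 0.085 + 0.111 + 0.043 = 0.239; P(Day=Thu | Demand=high) = 0.111/0.239 = 0.464435.
P(Demand=med) = 0.053 + 0.061 + 0.011 = 0.125; P(Day=Thu | Demand=med) = 0.061/0.125 = 0.488000.
Difference = -0.02356.

-0.02356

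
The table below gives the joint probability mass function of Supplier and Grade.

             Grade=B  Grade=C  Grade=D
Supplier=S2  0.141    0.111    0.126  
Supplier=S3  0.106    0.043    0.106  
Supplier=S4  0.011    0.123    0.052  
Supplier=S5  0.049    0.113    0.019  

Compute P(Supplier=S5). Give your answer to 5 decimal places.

0.18100

P(Supplier=S5) = 0.049 + 0.113 + 0.019 = 0.181.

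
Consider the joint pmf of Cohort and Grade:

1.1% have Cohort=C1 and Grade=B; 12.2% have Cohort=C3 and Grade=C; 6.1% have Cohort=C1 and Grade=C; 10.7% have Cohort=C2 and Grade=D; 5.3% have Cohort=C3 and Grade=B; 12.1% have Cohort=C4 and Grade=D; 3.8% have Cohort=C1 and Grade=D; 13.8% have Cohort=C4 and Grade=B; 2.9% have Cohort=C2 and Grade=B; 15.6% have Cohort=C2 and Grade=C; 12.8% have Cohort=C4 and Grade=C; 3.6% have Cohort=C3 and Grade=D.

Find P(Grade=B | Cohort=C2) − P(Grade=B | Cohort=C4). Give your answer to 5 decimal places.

P(Cohort=C2) = 0.029 + 0.156 + 0.107 = 0.292; P(Grade=B | Cohort=C2) = 0.029/0.292 = 0.099315.
P(Cohort=C4) = 0.138 + 0.128 + 0.121 = 0.387; P(Grade=B | Cohort=C4) = 0.138/0.387 = 0.356589.
Difference = -0.25727.

-0.25727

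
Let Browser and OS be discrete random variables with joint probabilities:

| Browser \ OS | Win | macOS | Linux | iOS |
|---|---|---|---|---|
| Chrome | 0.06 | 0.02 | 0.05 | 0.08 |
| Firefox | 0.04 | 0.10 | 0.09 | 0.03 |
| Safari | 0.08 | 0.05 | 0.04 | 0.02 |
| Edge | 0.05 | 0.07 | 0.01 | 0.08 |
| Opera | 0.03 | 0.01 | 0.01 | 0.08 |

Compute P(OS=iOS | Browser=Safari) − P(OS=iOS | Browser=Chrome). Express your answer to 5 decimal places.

-0.27569

P(Browser=Safari) = 0.08 + 0.05 + 0.04 + 0.02 = 0.19; P(OS=iOS | Browser=Safari) = 0.02/0.19 = 0.105263.
P(Browser=Chrome) = 0.06 + 0.02 + 0.05 + 0.08 = 0.21; P(OS=iOS | Browser=Chrome) = 0.08/0.21 = 0.380952.
Difference = -0.27569.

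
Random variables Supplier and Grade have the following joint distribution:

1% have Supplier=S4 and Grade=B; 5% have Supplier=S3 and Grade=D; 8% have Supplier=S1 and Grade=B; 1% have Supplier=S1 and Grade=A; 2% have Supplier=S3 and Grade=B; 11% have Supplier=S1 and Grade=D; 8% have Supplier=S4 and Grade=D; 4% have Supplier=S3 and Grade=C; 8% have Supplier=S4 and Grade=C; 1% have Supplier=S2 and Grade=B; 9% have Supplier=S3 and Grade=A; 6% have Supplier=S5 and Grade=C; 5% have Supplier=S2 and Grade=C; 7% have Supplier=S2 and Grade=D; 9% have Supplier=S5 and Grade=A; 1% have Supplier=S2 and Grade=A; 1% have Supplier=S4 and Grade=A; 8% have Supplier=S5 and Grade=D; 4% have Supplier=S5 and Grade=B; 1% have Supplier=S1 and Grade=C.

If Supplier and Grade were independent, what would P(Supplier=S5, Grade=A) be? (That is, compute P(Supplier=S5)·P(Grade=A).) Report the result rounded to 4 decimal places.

P(Supplier=S5) = 0.09 + 0.04 + 0.06 + 0.08 = 0.27.
P(Grade=A) = 0.01 + 0.01 + 0.09 + 0.01 + 0.09 = 0.21.
Product: 0.27 × 0.21 = 0.0567.

0.0567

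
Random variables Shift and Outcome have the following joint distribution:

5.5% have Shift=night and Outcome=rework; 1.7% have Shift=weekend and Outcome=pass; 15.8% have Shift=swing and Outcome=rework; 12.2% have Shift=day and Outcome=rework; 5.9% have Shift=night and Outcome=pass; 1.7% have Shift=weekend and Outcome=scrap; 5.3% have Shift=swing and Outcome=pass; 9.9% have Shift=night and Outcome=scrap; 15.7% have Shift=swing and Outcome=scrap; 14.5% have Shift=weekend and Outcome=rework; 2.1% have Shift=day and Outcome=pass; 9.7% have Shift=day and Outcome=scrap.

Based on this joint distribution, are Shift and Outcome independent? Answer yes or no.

P(Shift=weekend) = 0.179 and P(Outcome=rework) = 0.480, so their product is 0.08592, but P(Shift=weekend, Outcome=rework) = 0.145. Since these differ, Shift and Outcome are not independent.

no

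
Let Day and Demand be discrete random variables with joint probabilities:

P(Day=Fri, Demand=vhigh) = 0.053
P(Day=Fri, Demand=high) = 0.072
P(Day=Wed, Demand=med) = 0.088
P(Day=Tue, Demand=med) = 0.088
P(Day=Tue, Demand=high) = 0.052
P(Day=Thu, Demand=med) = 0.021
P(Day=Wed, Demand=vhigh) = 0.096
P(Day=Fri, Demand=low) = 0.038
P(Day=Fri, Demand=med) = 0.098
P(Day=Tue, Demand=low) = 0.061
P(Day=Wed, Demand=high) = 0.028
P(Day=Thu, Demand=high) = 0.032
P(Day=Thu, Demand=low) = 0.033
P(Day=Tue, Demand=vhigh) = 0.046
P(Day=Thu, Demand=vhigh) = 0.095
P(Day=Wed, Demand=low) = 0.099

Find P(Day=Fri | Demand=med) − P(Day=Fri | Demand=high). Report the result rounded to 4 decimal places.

-0.0591

P(Demand=med) = 0.088 + 0.088 + 0.021 + 0.098 = 0.295; P(Day=Fri | Demand=med) = 0.098/0.295 = 0.33220.
P(Demand=high) = 0.052 + 0.028 + 0.032 + 0.072 = 0.184; P(Day=Fri | Demand=high) = 0.072/0.184 = 0.39130.
Difference = -0.0591.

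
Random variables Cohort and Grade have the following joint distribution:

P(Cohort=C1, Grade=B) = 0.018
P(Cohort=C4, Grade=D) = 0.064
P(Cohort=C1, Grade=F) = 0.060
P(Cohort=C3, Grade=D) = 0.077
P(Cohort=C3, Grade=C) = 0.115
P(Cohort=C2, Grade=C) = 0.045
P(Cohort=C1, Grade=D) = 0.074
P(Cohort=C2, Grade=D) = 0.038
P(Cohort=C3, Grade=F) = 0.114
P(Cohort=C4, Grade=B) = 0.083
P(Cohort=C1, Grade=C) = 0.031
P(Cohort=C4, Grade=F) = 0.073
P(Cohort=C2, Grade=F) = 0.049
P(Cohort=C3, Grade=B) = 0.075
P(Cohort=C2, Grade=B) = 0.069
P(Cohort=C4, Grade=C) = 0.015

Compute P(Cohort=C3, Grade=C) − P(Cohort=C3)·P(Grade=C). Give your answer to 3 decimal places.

P(Cohort=C3) = 0.075 + 0.115 + 0.077 + 0.114 = 0.381.
P(Grade=C) = 0.031 + 0.045 + 0.115 + 0.015 = 0.206.
P(Cohort=C3, Grade=C) − P(Cohort=C3)P(Grade=C) = 0.115 − 0.381×0.206 = 0.037.

0.037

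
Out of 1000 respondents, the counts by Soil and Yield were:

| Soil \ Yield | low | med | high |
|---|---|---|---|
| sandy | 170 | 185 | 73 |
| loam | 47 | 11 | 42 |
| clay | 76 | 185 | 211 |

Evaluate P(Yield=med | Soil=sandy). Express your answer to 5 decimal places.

Total with Soil=sandy: 170 + 185 + 73 = 428.
P(Yield=med | Soil=sandy) = 185/428 = 0.43224.

0.43224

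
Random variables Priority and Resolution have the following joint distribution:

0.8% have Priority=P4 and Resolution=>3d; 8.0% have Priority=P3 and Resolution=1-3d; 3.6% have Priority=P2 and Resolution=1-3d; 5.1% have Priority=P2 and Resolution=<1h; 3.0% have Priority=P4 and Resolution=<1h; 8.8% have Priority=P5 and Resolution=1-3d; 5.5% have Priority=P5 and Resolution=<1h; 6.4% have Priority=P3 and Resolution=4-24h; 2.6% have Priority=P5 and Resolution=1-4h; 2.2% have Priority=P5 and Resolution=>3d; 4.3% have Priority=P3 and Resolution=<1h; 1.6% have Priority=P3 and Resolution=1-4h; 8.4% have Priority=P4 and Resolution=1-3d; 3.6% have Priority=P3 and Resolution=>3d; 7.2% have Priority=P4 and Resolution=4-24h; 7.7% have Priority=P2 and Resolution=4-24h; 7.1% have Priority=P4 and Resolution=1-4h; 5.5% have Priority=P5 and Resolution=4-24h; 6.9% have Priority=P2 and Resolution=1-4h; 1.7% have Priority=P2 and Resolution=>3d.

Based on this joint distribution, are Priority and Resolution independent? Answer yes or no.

no

P(Priority=P2) = 0.250 and P(Resolution=1-3d) = 0.288, so their product is 0.07200, but P(Priority=P2, Resolution=1-3d) = 0.036. Since these differ, Priority and Resolution are not independent.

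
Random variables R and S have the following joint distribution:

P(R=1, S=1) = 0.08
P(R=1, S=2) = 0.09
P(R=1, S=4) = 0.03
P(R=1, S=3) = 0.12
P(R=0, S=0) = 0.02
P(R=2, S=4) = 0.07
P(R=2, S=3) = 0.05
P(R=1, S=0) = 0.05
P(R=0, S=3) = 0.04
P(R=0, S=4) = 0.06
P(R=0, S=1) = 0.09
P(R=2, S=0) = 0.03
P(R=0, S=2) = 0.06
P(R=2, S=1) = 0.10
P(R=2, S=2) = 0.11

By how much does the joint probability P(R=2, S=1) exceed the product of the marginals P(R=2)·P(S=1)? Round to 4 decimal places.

P(R=2) = 0.03 + 0.10 + 0.11 + 0.05 + 0.07 = 0.36.
P(S=1) = 0.09 + 0.08 + 0.10 = 0.27.
P(R=2, S=1) − P(R=2)P(S=1) = 0.10 − 0.36×0.27 = 0.0028.

0.0028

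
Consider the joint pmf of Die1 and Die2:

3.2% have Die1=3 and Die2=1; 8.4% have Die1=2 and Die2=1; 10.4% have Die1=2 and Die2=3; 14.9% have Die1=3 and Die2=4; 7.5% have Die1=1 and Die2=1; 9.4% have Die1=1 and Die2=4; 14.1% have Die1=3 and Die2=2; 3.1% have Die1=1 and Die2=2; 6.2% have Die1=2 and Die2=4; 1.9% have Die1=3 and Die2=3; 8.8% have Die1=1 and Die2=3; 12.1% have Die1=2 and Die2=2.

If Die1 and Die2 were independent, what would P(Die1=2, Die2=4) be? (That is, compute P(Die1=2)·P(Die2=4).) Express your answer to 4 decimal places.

P(Die1=2) = 0.084 + 0.121 + 0.104 + 0.062 = 0.371.
P(Die2=4) = 0.094 + 0.062 + 0.149 = 0.305.
Product: 0.371 × 0.305 = 0.1132.

0.1132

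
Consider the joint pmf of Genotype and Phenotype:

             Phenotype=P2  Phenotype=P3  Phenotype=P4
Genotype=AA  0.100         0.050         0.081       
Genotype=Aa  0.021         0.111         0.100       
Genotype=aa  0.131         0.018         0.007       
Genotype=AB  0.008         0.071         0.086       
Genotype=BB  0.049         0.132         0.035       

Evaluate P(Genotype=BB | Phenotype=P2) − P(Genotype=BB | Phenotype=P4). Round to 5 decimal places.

P(Phenotype=P2) = 0.100 + 0.021 + 0.131 + 0.008 + 0.049 = 0.309; P(Genotype=BB | Phenotype=P2) = 0.049/0.309 = 0.158576.
P(Phenotype=P4) = 0.081 + 0.100 + 0.007 + 0.086 + 0.035 = 0.309; P(Genotype=BB | Phenotype=P4) = 0.035/0.309 = 0.113269.
Difference = 0.04531.

0.04531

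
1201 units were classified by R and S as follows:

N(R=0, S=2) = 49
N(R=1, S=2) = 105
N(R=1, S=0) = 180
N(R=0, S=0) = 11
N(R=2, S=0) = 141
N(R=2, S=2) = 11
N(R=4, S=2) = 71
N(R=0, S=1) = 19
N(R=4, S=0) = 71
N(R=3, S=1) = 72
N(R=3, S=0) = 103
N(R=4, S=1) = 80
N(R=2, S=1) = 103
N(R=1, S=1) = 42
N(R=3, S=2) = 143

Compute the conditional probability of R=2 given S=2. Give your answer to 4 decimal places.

0.0290

Total with S=2: 49 + 105 + 11 + 143 + 71 = 379.
P(R=2 | S=2) = 11/379 = 0.0290.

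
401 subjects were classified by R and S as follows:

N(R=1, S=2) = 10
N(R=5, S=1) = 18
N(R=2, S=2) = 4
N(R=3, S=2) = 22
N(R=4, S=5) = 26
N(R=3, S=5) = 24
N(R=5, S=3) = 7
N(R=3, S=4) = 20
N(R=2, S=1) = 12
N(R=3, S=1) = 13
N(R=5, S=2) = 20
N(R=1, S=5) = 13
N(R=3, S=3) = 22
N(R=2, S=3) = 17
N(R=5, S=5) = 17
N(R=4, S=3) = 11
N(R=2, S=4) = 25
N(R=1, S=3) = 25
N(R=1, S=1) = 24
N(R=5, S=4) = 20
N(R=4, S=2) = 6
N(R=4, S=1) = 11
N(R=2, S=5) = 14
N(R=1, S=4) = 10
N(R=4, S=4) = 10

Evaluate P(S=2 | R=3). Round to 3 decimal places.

0.218

Total with R=3: 13 + 22 + 22 + 20 + 24 = 101.
P(S=2 | R=3) = 22/101 = 0.218.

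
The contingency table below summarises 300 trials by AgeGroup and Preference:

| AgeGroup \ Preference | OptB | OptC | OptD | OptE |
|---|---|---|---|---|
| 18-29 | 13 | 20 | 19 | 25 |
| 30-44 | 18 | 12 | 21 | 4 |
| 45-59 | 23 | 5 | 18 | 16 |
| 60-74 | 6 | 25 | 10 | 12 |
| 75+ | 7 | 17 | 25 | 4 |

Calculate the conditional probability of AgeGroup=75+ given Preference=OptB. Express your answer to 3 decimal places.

0.104

Total with Preference=OptB: 13 + 18 + 23 + 6 + 7 = 67.
P(AgeGroup=75+ | Preference=OptB) = 7/67 = 0.104.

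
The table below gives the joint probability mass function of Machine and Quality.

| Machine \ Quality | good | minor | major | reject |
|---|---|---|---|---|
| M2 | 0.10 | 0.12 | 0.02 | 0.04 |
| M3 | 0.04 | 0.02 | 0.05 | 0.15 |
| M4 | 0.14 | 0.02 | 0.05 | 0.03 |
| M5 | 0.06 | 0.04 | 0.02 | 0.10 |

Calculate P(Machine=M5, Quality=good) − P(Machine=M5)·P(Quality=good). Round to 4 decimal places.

-0.0148

P(Machine=M5) = 0.06 + 0.04 + 0.02 + 0.10 = 0.22.
P(Quality=good) = 0.10 + 0.04 + 0.14 + 0.06 = 0.34.
P(Machine=M5, Quality=good) − P(Machine=M5)P(Quality=good) = 0.06 − 0.22×0.34 = -0.0148.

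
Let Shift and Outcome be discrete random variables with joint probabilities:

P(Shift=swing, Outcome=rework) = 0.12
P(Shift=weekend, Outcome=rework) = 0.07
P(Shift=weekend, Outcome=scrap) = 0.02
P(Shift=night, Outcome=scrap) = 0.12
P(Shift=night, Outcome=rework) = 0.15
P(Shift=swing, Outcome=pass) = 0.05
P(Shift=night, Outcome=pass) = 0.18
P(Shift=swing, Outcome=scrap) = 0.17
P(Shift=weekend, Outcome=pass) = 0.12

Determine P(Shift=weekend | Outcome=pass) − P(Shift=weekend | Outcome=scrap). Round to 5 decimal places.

0.27834

P(Outcome=pass) = 0.05 + 0.18 + 0.12 = 0.35; P(Shift=weekend | Outcome=pass) = 0.12/0.35 = 0.342857.
P(Outcome=scrap) = 0.17 + 0.12 + 0.02 = 0.31; P(Shift=weekend | Outcome=scrap) = 0.02/0.31 = 0.064516.
Difference = 0.27834.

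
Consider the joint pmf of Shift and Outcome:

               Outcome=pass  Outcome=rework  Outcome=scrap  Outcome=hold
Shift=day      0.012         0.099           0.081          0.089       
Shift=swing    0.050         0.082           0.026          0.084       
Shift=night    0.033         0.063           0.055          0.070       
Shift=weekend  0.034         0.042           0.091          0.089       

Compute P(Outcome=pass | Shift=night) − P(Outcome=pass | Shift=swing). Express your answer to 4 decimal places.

P(Shift=night) = 0.033 + 0.063 + 0.055 + 0.070 = 0.221; P(Outcome=pass | Shift=night) = 0.033/0.221 = 0.14932.
P(Shift=swing) = 0.050 + 0.082 + 0.026 + 0.084 = 0.242; P(Outcome=pass | Shift=swing) = 0.050/0.242 = 0.20661.
Difference = -0.0573.

-0.0573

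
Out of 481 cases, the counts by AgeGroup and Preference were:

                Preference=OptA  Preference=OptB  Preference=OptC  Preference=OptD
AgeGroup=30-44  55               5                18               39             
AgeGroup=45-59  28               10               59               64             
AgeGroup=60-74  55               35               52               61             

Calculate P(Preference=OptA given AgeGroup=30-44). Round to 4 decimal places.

Total with AgeGroup=30-44: 55 + 5 + 18 + 39 = 117.
P(Preference=OptA | AgeGroup=30-44) = 55/117 = 0.4701.

0.4701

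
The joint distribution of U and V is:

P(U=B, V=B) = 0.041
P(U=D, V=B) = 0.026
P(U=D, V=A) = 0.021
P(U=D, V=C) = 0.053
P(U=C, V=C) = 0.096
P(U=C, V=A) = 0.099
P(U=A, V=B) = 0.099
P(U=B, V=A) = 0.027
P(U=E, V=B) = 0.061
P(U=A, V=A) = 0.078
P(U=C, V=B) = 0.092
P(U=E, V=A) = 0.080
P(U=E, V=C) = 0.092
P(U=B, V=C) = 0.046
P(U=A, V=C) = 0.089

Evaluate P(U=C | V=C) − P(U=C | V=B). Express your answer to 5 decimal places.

-0.03308

P(V=C) = 0.089 + 0.046 + 0.096 + 0.053 + 0.092 = 0.376; P(U=C | V=C) = 0.096/0.376 = 0.255319.
P(V=B) = 0.099 + 0.041 + 0.092 + 0.026 + 0.061 = 0.319; P(U=C | V=B) = 0.092/0.319 = 0.288401.
Difference = -0.03308.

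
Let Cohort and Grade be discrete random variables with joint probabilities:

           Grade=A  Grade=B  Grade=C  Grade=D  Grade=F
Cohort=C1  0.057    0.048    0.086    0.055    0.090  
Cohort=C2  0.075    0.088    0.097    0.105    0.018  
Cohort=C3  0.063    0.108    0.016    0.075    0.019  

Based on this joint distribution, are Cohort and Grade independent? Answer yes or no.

P(Cohort=C1) = 0.336 and P(Grade=F) = 0.127, so their product is 0.04267, but P(Cohort=C1, Grade=F) = 0.090. Since these differ, Cohort and Grade are not independent.

no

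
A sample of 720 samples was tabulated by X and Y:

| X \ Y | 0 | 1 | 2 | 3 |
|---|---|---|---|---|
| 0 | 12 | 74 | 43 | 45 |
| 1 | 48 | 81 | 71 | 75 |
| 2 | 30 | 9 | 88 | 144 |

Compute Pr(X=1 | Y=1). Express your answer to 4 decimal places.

Total with Y=1: 74 + 81 + 9 = 164.
P(X=1 | Y=1) = 81/164 = 0.4939.

0.4939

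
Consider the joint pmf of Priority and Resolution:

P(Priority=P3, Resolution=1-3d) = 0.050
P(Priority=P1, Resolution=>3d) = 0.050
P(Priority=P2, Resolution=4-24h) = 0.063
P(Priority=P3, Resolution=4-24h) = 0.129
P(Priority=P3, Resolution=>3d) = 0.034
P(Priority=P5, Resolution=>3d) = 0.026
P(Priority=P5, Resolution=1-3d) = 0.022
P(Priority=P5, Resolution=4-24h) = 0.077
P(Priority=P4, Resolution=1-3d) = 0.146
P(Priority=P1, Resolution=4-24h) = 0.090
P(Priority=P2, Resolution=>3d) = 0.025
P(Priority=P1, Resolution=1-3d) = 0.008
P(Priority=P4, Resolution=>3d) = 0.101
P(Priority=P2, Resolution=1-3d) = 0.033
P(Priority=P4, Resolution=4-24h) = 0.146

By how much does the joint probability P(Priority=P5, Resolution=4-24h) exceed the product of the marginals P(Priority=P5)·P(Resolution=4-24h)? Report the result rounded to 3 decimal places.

0.014

P(Priority=P5) = 0.077 + 0.022 + 0.026 = 0.125.
P(Resolution=4-24h) = 0.090 + 0.063 + 0.129 + 0.146 + 0.077 = 0.505.
P(Priority=P5, Resolution=4-24h) − P(Priority=P5)P(Resolution=4-24h) = 0.077 − 0.125×0.505 = 0.014.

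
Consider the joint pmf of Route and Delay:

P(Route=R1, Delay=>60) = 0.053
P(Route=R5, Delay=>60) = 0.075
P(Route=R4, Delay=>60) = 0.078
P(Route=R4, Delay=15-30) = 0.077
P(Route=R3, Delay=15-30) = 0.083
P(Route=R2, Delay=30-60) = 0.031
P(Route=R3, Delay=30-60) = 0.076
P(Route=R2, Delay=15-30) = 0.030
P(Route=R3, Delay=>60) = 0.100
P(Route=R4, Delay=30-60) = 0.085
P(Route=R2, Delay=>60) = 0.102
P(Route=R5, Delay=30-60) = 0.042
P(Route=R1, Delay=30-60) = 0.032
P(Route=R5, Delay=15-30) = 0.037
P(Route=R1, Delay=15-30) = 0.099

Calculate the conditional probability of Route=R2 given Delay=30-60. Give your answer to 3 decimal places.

0.117

P(Delay=30-60) = 0.032 + 0.031 + 0.076 + 0.085 + 0.042 = 0.266.
P(Route=R2 | Delay=30-60) = 0.031/0.266 = 0.117.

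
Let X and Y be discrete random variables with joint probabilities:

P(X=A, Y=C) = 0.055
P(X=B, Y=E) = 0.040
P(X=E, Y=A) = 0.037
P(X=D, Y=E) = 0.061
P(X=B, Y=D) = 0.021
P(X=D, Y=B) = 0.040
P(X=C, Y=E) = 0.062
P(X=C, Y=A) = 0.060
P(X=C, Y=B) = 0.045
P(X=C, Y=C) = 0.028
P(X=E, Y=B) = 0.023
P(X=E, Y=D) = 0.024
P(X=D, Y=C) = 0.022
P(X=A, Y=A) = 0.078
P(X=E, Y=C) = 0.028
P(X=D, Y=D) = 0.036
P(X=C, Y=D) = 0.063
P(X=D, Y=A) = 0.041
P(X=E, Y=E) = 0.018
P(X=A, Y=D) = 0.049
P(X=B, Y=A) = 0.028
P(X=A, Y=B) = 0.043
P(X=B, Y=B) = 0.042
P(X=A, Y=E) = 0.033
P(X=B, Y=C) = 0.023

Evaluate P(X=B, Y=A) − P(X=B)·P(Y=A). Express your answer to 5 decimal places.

P(X=B) = 0.028 + 0.042 + 0.023 + 0.021 + 0.040 = 0.154.
P(Y=A) = 0.078 + 0.028 + 0.060 + 0.041 + 0.037 = 0.244.
P(X=B, Y=A) − P(X=B)P(Y=A) = 0.028 − 0.154×0.244 = -0.00958.

-0.00958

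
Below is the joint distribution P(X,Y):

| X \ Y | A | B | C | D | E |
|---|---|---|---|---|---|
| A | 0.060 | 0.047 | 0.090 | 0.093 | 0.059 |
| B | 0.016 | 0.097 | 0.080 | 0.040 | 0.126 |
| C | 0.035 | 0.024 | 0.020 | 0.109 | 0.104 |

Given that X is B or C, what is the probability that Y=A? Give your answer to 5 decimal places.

0.07834

P(X=B) = 0.016 + 0.097 + 0.080 + 0.040 + 0.126 = 0.359.
P(X=C) = 0.035 + 0.024 + 0.020 + 0.109 + 0.104 = 0.292.
P(X ∈ {B, C}) = 0.359 + 0.292 = 0.651; P(Y=A, X ∈ {B, C}) = 0.016 + 0.035 = 0.051.
P(Y=A | X ∈ {B, C}) = 0.051/0.651 = 0.07834.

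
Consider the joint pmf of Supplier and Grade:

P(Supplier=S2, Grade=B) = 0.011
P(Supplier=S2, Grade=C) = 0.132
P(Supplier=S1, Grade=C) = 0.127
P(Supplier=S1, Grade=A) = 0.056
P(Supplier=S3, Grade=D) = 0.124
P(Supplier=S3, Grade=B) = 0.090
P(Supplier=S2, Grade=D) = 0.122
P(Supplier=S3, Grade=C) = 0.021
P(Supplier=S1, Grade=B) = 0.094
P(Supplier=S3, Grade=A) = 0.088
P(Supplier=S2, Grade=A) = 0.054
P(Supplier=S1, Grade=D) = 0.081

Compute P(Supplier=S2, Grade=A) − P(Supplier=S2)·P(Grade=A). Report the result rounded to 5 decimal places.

P(Supplier=S2) = 0.054 + 0.011 + 0.132 + 0.122 = 0.319.
P(Grade=A) = 0.056 + 0.054 + 0.088 = 0.198.
P(Supplier=S2, Grade=A) − P(Supplier=S2)P(Grade=A) = 0.054 − 0.319×0.198 = -0.00916.

-0.00916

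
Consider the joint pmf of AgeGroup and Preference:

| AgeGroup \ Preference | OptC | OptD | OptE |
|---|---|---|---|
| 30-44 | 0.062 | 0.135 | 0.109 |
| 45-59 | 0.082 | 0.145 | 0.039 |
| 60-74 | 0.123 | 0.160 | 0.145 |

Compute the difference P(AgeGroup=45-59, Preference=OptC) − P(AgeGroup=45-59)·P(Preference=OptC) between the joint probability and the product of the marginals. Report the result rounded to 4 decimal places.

0.0110

P(AgeGroup=45-59) = 0.082 + 0.145 + 0.039 = 0.266.
P(Preference=OptC) = 0.062 + 0.082 + 0.123 = 0.267.
P(AgeGroup=45-59, Preference=OptC) − P(AgeGroup=45-59)P(Preference=OptC) = 0.082 − 0.266×0.267 = 0.0110.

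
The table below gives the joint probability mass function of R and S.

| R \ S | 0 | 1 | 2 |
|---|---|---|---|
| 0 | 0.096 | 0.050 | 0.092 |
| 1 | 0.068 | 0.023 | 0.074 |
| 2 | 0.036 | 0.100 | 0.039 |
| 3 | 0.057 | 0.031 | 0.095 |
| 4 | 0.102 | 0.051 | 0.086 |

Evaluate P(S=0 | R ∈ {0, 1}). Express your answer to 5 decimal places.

0.40695

P(R=0) = 0.096 + 0.050 + 0.092 = 0.238.
P(R=1) = 0.068 + 0.023 + 0.074 = 0.165.
P(R ∈ {0, 1}) = 0.238 + 0.165 = 0.403; P(S=0, R ∈ {0, 1}) = 0.096 + 0.068 = 0.164.
P(S=0 | R ∈ {0, 1}) = 0.164/0.403 = 0.40695.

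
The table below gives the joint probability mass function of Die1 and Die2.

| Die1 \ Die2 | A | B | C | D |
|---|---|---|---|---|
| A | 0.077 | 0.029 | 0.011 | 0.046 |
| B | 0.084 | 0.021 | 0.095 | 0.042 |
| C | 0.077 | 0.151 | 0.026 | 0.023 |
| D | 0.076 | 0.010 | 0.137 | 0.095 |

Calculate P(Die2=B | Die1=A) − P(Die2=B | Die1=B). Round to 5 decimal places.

0.09114

P(Die1=A) = 0.077 + 0.029 + 0.011 + 0.046 = 0.163; P(Die2=B | Die1=A) = 0.029/0.163 = 0.177914.
P(Die1=B) = 0.084 + 0.021 + 0.095 + 0.042 = 0.242; P(Die2=B | Die1=B) = 0.021/0.242 = 0.086777.
Difference = 0.09114.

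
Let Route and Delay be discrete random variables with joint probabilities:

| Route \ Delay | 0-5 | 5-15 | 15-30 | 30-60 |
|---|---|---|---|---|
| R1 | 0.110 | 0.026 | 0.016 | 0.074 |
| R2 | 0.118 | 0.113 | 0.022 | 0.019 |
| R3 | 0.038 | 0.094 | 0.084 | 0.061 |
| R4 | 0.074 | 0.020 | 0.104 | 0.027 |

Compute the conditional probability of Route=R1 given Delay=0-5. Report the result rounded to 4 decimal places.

0.3235

P(Delay=0-5) = 0.110 + 0.118 + 0.038 + 0.074 = 0.340.
P(Route=R1 | Delay=0-5) = 0.110/0.340 = 0.3235.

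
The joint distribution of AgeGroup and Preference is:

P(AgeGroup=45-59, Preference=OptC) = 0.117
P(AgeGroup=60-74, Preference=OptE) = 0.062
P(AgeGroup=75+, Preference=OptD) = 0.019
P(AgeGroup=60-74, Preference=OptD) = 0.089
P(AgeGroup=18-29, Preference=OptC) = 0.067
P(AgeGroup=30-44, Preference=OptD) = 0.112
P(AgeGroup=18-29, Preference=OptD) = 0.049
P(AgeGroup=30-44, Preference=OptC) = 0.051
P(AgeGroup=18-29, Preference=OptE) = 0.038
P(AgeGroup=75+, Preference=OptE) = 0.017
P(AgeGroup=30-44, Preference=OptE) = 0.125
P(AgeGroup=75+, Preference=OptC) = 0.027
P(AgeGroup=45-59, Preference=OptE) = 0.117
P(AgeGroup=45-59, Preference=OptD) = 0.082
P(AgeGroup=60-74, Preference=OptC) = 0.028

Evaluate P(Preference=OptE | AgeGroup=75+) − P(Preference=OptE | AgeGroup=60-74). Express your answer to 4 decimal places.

-0.0765

P(AgeGroup=75+) = 0.027 + 0.019 + 0.017 = 0.063; P(Preference=OptE | AgeGroup=75+) = 0.017/0.063 = 0.26984.
P(AgeGroup=60-74) = 0.028 + 0.089 + 0.062 = 0.179; P(Preference=OptE | AgeGroup=60-74) = 0.062/0.179 = 0.34637.
Difference = -0.0765.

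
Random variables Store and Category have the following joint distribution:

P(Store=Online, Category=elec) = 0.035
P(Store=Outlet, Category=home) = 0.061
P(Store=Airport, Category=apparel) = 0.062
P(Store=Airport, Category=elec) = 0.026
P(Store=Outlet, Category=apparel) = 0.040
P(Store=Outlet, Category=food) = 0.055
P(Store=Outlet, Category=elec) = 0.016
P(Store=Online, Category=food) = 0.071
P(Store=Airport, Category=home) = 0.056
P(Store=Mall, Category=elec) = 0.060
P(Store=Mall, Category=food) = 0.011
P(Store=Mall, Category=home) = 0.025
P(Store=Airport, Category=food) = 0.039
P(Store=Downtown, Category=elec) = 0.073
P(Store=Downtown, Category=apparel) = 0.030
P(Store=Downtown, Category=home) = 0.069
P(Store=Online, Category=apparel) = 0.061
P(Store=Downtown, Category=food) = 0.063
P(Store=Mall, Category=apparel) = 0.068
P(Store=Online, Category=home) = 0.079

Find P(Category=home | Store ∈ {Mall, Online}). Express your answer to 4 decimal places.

P(Store=Mall) = 0.011 + 0.068 + 0.060 + 0.025 = 0.164.
P(Store=Online) = 0.071 + 0.061 + 0.035 + 0.079 = 0.246.
P(Store ∈ {Mall, Online}) = 0.164 + 0.246 = 0.410; P(Category=home, Store ∈ {Mall, Online}) = 0.025 + 0.079 = 0.104.
P(Category=home | Store ∈ {Mall, Online}) = 0.104/0.410 = 0.2537.

0.2537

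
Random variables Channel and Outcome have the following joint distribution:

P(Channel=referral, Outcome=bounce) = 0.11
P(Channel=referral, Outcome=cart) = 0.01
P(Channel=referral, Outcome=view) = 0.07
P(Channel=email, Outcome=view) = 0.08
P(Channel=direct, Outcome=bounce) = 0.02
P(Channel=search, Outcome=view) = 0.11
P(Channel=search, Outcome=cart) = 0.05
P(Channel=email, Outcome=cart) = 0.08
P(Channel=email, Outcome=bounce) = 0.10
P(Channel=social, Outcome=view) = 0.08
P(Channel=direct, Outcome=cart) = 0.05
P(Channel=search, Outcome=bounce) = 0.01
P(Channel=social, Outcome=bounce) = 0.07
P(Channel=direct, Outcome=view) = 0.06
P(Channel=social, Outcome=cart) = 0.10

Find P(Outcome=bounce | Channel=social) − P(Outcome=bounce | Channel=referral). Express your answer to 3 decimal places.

P(Channel=social) = 0.07 + 0.08 + 0.10 = 0.25; P(Outcome=bounce | Channel=social) = 0.07/0.25 = 0.2800.
P(Channel=referral) = 0.11 + 0.07 + 0.01 = 0.19; P(Outcome=bounce | Channel=referral) = 0.11/0.19 = 0.5789.
Difference = -0.299.

-0.299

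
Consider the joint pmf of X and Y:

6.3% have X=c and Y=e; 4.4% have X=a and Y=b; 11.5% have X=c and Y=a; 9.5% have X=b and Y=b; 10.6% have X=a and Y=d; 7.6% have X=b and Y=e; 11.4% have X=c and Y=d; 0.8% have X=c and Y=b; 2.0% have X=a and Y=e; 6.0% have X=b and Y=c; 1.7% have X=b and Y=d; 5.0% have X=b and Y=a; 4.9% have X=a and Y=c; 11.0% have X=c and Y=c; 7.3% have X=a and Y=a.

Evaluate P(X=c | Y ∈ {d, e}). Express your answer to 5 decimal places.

0.44697

P(Y=d) = 0.106 + 0.017 + 0.114 = 0.237.
P(Y=e) = 0.020 + 0.076 + 0.063 = 0.159.
P(Y ∈ {d, e}) = 0.237 + 0.159 = 0.396; P(X=c, Y ∈ {d, e}) = 0.114 + 0.063 = 0.177.
P(X=c | Y ∈ {d, e}) = 0.177/0.396 = 0.44697.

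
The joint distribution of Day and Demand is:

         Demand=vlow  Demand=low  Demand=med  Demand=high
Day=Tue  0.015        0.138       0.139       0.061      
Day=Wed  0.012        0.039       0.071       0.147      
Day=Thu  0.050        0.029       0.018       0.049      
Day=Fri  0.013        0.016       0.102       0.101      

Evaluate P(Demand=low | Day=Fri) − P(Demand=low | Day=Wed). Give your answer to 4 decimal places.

P(Day=Fri) = 0.013 + 0.016 + 0.102 + 0.101 = 0.232; P(Demand=low | Day=Fri) = 0.016/0.232 = 0.06897.
P(Day=Wed) = 0.012 + 0.039 + 0.071 + 0.147 = 0.269; P(Demand=low | Day=Wed) = 0.039/0.269 = 0.14498.
Difference = -0.0760.

-0.0760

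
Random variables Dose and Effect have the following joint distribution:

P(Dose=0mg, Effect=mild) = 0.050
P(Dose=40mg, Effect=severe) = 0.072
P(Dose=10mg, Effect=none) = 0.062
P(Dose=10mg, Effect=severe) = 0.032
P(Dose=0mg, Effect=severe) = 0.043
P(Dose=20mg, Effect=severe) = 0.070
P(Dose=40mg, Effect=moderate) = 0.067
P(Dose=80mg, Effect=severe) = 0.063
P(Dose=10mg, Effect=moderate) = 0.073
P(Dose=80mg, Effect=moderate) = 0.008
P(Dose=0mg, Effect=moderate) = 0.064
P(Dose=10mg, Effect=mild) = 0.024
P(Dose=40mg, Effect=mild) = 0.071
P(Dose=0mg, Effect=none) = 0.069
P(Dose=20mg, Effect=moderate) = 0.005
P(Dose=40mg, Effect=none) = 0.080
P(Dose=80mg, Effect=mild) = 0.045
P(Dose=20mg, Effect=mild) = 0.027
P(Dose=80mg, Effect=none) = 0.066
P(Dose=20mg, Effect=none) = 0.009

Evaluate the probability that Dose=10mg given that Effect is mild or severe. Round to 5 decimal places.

0.11268

P(Effect=mild) = 0.050 + 0.024 + 0.027 + 0.071 + 0.045 = 0.217.
P(Effect=severe) = 0.043 + 0.032 + 0.070 + 0.072 + 0.063 = 0.280.
P(Effect ∈ {mild, severe}) = 0.217 + 0.280 = 0.497; P(Dose=10mg, Effect ∈ {mild, severe}) = 0.024 + 0.032 = 0.056.
P(Dose=10mg | Effect ∈ {mild, severe}) = 0.056/0.497 = 0.11268.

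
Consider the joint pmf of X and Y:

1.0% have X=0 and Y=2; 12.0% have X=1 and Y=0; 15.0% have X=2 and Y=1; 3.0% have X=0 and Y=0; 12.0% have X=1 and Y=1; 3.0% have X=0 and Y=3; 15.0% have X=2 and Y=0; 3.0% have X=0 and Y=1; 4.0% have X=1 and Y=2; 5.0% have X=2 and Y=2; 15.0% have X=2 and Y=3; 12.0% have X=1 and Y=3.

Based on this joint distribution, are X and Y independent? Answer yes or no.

Every cell satisfies P(X,Y) = P(X)·P(Y). For instance P(X=1) = 0.400, P(Y=1) = 0.300, and 0.400×0.300 = 0.120 matches the joint entry. So X and Y are independent.

yes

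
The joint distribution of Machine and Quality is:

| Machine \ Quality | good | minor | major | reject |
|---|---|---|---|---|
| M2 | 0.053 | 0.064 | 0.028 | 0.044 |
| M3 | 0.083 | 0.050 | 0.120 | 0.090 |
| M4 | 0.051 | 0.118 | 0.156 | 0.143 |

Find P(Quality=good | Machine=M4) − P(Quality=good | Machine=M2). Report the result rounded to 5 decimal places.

P(Machine=M4) = 0.051 + 0.118 + 0.156 + 0.143 = 0.468; P(Quality=good | Machine=M4) = 0.051/0.468 = 0.108974.
P(Machine=M2) = 0.053 + 0.064 + 0.028 + 0.044 = 0.189; P(Quality=good | Machine=M2) = 0.053/0.189 = 0.280423.
Difference = -0.17145.

-0.17145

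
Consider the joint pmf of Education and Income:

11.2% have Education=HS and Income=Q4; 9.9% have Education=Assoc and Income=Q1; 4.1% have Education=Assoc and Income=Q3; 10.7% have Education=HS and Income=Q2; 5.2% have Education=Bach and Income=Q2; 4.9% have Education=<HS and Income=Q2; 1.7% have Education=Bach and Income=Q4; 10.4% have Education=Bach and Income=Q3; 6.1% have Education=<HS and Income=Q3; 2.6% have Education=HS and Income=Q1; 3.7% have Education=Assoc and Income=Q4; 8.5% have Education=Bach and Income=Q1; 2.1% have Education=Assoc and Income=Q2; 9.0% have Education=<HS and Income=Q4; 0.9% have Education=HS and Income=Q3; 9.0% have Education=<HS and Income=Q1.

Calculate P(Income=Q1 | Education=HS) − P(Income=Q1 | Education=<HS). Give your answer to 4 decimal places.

-0.2080

P(Education=HS) = 0.026 + 0.107 + 0.009 + 0.112 = 0.254; P(Income=Q1 | Education=HS) = 0.026/0.254 = 0.10236.
P(Education=<HS) = 0.090 + 0.049 + 0.061 + 0.090 = 0.290; P(Income=Q1 | Education=<HS) = 0.090/0.290 = 0.31034.
Difference = -0.2080.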